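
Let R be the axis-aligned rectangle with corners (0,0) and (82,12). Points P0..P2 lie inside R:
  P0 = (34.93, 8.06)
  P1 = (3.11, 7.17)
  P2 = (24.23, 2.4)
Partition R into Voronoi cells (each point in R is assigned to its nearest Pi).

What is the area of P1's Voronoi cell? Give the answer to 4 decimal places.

Area of P1's cell: 167.3329

1. box [0,82]×[0,12]: [(0, 0) (82, 0) (82, 12) (0, 12)]
2. ⊥bis P1·P0 via (19.02,7.615): [(0, 0) (19.233, 0) (18.8974, 12) (0, 12)]  |A|=228.7821
3. ⊥bis P1·P2 via (13.67,4.785): [(0, 0) (12.5893, 0) (15.2995, 12) (0, 12)]  |A|=167.3329
4. canonical 4-gon: [(0, 0) (12.5893, 0) (15.2995, 12) (0, 12)]
5. shoelace: 167.3329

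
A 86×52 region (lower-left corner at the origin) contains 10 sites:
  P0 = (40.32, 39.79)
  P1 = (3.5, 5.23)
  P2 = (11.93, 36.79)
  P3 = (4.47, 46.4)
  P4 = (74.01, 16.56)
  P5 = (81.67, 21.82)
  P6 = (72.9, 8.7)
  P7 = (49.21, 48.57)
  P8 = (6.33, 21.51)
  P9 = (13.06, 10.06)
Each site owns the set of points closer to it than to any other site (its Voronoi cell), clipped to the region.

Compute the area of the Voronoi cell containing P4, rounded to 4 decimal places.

Area of P4's cell: 412.2984

1. box [0,86]×[0,52]: [(0, 0) (86, 0) (86, 52) (0, 52)]
2. ⊥bis P4·P0 via (57.165,28.175): [(37.7377, 0) (86, 0) (86, 52) (73.5929, 52)]  |A|=1577.405
3. ⊥bis P4·P1 via (38.755,10.895): [(39.9825, 3.2556) (40.5057, 0) (86, 0) (86, 52) (73.5929, 52)]  |A|=1572.8992
4. ⊥bis P4·P2 via (42.97,26.675): [(39.9825, 3.2556) (40.5057, 0) (86, 0) (86, 52) (73.5929, 52)]  |A|=1572.8992
5. ⊥bis P4·P3 via (39.24,31.48): [(39.9825, 3.2556) (40.5057, 0) (86, 0) (86, 52) (73.5929, 52)]  |A|=1572.8992
6. ⊥bis P4·P5 via (77.84,19.19): [(64.4325, 38.7149) (39.9825, 3.2556) (40.5057, 0) (86, 0) (86, 7.3068)]  |A|=1008.5249
7. ⊥bis P4·P6 via (73.455,12.63): [(83.2993, 11.2398) (64.4325, 38.7149) (48.843, 16.1057)]  |A|=427.444
8. ⊥bis P4·P7 via (61.61,32.565): [(83.2993, 11.2398) (66.2089, 36.128) (58.5657, 30.2064) (48.843, 16.1057)]  |A|=412.2984
9. ⊥bis P4·P8 via (40.17,19.035): [(83.2993, 11.2398) (66.2089, 36.128) (58.5657, 30.2064) (48.843, 16.1057)]  |A|=412.2984
10. ⊥bis P4·P9 via (43.535,13.31): [(83.2993, 11.2398) (66.2089, 36.128) (58.5657, 30.2064) (48.843, 16.1057)]  |A|=412.2984
11. canonical 4-gon: [(83.2993, 11.2398) (66.2089, 36.128) (58.5657, 30.2064) (48.843, 16.1057)]
12. shoelace: 412.2984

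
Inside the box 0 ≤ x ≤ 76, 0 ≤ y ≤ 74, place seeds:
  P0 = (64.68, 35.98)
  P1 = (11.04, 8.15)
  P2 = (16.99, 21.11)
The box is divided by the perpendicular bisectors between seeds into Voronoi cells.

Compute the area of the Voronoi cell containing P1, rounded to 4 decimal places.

1. box [0,76]×[0,74]: [(0, 0) (76, 0) (76, 74) (0, 74)]
2. ⊥bis P1·P0 via (37.86,22.065): [(0, 0) (49.308, 0) (10.9146, 74) (0, 74)]  |A|=2228.2351
3. ⊥bis P1·P2 via (14.015,14.63): [(0, 21.0644) (0, 0) (45.8814, 0)]  |A|=483.2306
4. canonical 3-gon: [(0, 21.0644) (0, 0) (45.8814, 0)]
5. shoelace: 483.2306

Area of P1's cell: 483.2306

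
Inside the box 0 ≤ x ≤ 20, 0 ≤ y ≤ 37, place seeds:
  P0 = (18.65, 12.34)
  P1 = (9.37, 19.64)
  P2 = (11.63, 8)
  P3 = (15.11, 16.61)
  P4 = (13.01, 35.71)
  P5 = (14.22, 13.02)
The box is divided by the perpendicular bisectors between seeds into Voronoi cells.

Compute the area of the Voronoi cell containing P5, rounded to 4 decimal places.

Area of P5's cell: 33.1962

1. box [0,20]×[0,37]: [(0, 0) (20, 0) (20, 37) (0, 37)]
2. ⊥bis P5·P0 via (16.435,12.68): [(0, 0) (14.4886, 0) (20, 35.9049) (20, 37) (0, 37)]  |A|=641.0574
3. ⊥bis P5·P1 via (11.795,16.33): [(0, 7.6886) (0, 0) (14.4886, 0) (17.6542, 20.6226)]  |A|=217.2651
4. ⊥bis P5·P2 via (12.925,10.51): [(7.6006, 13.2571) (15.8688, 8.9912) (17.6542, 20.6226)]  |A|=51.8934
5. ⊥bis P5·P3 via (14.665,14.815): [(10.9756, 15.7297) (7.6006, 13.2571) (15.8688, 8.9912) (16.6858, 14.314)]  |A|=33.1962
6. ⊥bis P5·P4 via (13.615,24.365): [(10.9756, 15.7297) (7.6006, 13.2571) (15.8688, 8.9912) (16.6858, 14.314)]  |A|=33.1962
7. canonical 4-gon: [(10.9756, 15.7297) (7.6006, 13.2571) (15.8688, 8.9912) (16.6858, 14.314)]
8. shoelace: 33.1962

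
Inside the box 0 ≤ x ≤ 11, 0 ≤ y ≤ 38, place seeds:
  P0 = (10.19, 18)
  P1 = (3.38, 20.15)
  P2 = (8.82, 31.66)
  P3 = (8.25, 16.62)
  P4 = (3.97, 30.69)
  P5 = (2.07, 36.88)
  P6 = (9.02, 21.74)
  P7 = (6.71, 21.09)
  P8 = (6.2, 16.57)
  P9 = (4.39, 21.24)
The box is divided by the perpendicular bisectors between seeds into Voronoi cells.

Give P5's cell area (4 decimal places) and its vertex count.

Area of P5's cell: 28.7934 (4 vertices)

1. box [0,11]×[0,38]: [(0, 0) (11, 0) (11, 38) (0, 38)]
2. ⊥bis P5·P0 via (6.13,27.44): [(0, 24.8036) (11, 29.5345) (11, 38) (0, 38)]  |A|=119.1405
3. ⊥bis P5·P1 via (2.725,28.515): [(0, 28.3016) (9.9438, 29.0802) (11, 29.5345) (11, 38) (0, 38)]  |A|=101.7486
4. ⊥bis P5·P2 via (5.445,34.27): [(0, 28.3016) (0.8829, 28.3708) (8.3295, 38) (0, 38)]  |A|=44.385
5. ⊥bis P5·P3 via (5.16,26.75): [(0, 28.3016) (0.8829, 28.3708) (8.3295, 38) (0, 38)]  |A|=44.385
6. ⊥bis P5·P4 via (3.02,33.785): [(0, 32.858) (5.708, 34.6101) (8.3295, 38) (0, 38)]  |A|=28.7934
7. ⊥bis P5·P6 via (5.545,29.31): [(0, 32.858) (5.708, 34.6101) (8.3295, 38) (0, 38)]  |A|=28.7934
8. ⊥bis P5·P7 via (4.39,28.985): [(0, 32.858) (5.708, 34.6101) (8.3295, 38) (0, 38)]  |A|=28.7934
9. ⊥bis P5·P8 via (4.135,26.725): [(0, 32.858) (5.708, 34.6101) (8.3295, 38) (0, 38)]  |A|=28.7934
10. ⊥bis P5·P9 via (3.23,29.06): [(0, 32.858) (5.708, 34.6101) (8.3295, 38) (0, 38)]  |A|=28.7934
11. canonical 4-gon: [(0, 32.858) (5.708, 34.6101) (8.3295, 38) (0, 38)]
12. shoelace: 28.7934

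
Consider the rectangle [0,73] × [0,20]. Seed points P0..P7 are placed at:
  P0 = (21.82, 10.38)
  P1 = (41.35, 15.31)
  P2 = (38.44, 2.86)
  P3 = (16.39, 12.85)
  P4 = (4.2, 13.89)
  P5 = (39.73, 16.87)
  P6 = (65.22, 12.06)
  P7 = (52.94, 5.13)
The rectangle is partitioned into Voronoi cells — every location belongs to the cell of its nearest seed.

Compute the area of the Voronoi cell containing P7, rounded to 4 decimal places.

Area of P7's cell: 197.9506

1. box [0,73]×[0,20]: [(0, 0) (73, 0) (73, 20) (0, 20)]
2. ⊥bis P7·P0 via (37.38,7.755): [(36.0717, 0) (73, 0) (73, 20) (39.4458, 20)]  |A|=704.8253
3. ⊥bis P7·P1 via (47.145,10.22): [(38.1683, 0) (73, 0) (73, 20) (55.7352, 20)]  |A|=520.9647
4. ⊥bis P7·P2 via (45.69,3.995): [(45.083, 7.8724) (46.3154, 0) (73, 0) (73, 20) (55.7352, 20)]  |A|=488.8962
5. ⊥bis P7·P3 via (34.665,8.99): [(45.083, 7.8724) (46.3154, 0) (73, 0) (73, 20) (55.7352, 20)]  |A|=488.8962
6. ⊥bis P7·P4 via (28.57,9.51): [(45.083, 7.8724) (46.3154, 0) (73, 0) (73, 20) (55.7352, 20)]  |A|=488.8962
7. ⊥bis P7·P5 via (46.335,11): [(45.083, 7.8724) (46.3154, 0) (73, 0) (73, 20) (55.7352, 20)]  |A|=488.8962
8. ⊥bis P7·P6 via (59.08,8.595): [(53.8531, 17.8572) (45.083, 7.8724) (46.3154, 0) (63.9304, 0)]  |A|=197.9506
9. canonical 4-gon: [(53.8531, 17.8572) (45.083, 7.8724) (46.3154, 0) (63.9304, 0)]
10. shoelace: 197.9506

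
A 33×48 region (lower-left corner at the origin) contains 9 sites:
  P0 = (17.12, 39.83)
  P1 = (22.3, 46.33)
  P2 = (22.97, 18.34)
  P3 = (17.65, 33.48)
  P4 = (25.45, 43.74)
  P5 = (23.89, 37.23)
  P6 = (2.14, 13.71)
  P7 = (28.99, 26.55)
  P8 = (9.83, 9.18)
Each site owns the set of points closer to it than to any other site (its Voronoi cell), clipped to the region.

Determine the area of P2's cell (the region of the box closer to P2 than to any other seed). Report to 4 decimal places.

Area of P2's cell: 342.7462

1. box [0,33]×[0,48]: [(0, 0) (33, 0) (33, 48) (0, 48)]
2. ⊥bis P2·P0 via (20.045,29.085): [(0, 23.6284) (0, 0) (33, 0) (33, 32.6116)]  |A|=927.9594
3. ⊥bis P2·P1 via (22.635,32.335): [(32.8852, 32.5804) (0, 23.6284) (0, 0) (33, 0) (33, 32.5831)]  |A|=927.9578
4. ⊥bis P2·P3 via (20.31,25.91): [(0, 18.7733) (0, 0) (33, 0) (33, 30.3691)]  |A|=810.8501
5. ⊥bis P2·P4 via (24.21,31.04): [(32.5828, 30.2225) (0, 18.7733) (0, 0) (33, 0) (33, 30.1818)]  |A|=810.811
6. ⊥bis P2·P5 via (23.43,27.785): [(25.3762, 27.6902) (0, 18.7733) (0, 0) (33, 0) (33, 27.3189)]  |A|=799.2232
7. ⊥bis P2·P6 via (12.555,16.025): [(25.3762, 27.6902) (11.0788, 22.6663) (16.117, 0) (33, 0) (33, 27.3189)]  |A|=512.5743
8. ⊥bis P2·P7 via (25.98,22.445): [(20.9485, 26.1344) (11.0788, 22.6663) (16.117, 0) (33, 0) (33, 17.2976)]  |A|=445.4355
9. ⊥bis P2·P8 via (16.4,13.76): [(20.9485, 26.1344) (11.0788, 22.6663) (11.4942, 20.7973) (25.9922, 0) (33, 0) (33, 17.2976)]  |A|=342.7462
10. canonical 6-gon: [(20.9485, 26.1344) (11.0788, 22.6663) (11.4942, 20.7973) (25.9922, 0) (33, 0) (33, 17.2976)]
11. shoelace: 342.7462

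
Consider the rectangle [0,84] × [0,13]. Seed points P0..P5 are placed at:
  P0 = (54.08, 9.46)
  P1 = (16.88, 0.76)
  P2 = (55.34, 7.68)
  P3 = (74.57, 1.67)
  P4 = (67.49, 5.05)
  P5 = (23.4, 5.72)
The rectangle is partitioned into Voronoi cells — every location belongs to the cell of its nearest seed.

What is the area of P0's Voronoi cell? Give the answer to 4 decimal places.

1. box [0,84]×[0,13]: [(0, 0) (84, 0) (84, 13) (0, 13)]
2. ⊥bis P0·P1 via (35.48,5.11): [(36.6751, 0) (84, 0) (84, 13) (33.6348, 13)]  |A|=634.986
3. ⊥bis P0·P2 via (54.71,8.57): [(36.6751, 0) (42.6032, 0) (60.9683, 13) (33.6348, 13)]  |A|=216.2003
4. ⊥bis P0·P3 via (64.325,5.565): [(36.6751, 0) (42.6032, 0) (60.9683, 13) (33.6348, 13)]  |A|=216.2003
5. ⊥bis P0·P4 via (60.785,7.255): [(36.6751, 0) (42.6032, 0) (60.9683, 13) (33.6348, 13)]  |A|=216.2003
6. ⊥bis P0·P5 via (38.74,7.59): [(39.6652, 0) (42.6032, 0) (60.9683, 13) (38.0805, 13)]  |A|=167.8669
7. canonical 4-gon: [(39.6652, 0) (42.6032, 0) (60.9683, 13) (38.0805, 13)]
8. shoelace: 167.8669

Area of P0's cell: 167.8669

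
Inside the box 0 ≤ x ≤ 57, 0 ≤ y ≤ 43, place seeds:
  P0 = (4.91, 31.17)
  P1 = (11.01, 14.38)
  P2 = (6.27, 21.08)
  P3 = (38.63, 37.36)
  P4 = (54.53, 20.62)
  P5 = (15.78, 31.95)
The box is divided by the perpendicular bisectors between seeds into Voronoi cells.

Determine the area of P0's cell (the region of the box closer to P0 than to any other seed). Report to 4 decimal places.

Area of P0's cell: 171.2752

1. box [0,57]×[0,43]: [(0, 0) (57, 0) (57, 43) (0, 43)]
2. ⊥bis P0·P1 via (7.96,22.775): [(0, 19.883) (57, 40.5918) (57, 43) (0, 43)]  |A|=727.4672
3. ⊥bis P0·P2 via (5.59,26.125): [(0, 25.3715) (24.0171, 28.6087) (57, 40.5918) (57, 43) (0, 43)]  |A|=661.5582
4. ⊥bis P0·P3 via (21.77,34.265): [(0, 25.3715) (22.8375, 28.4497) (20.1665, 43) (0, 43)]  |A|=348.0091
5. ⊥bis P0·P4 via (29.72,25.895): [(0, 25.3715) (22.8375, 28.4497) (20.1665, 43) (0, 43)]  |A|=348.0091
6. ⊥bis P0·P5 via (10.345,31.56): [(0, 25.3715) (10.6857, 26.8118) (9.5241, 43) (0, 43)]  |A|=171.2752
7. canonical 4-gon: [(0, 25.3715) (10.6857, 26.8118) (9.5241, 43) (0, 43)]
8. shoelace: 171.2752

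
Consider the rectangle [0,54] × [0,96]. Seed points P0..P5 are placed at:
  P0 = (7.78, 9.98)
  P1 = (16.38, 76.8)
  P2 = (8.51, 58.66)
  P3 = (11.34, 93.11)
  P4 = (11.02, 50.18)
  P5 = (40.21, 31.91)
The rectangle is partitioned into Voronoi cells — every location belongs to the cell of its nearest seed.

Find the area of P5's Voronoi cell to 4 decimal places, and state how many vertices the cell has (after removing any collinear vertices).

1. box [0,54]×[0,96]: [(0, 0) (54, 0) (54, 96) (0, 96)]
2. ⊥bis P5·P0 via (23.995,20.945): [(0, 56.4287) (38.1585, 0) (54, 0) (54, 96) (0, 96)]  |A|=4107.3811
3. ⊥bis P5·P1 via (28.295,54.355): [(8.5061, 43.85) (38.1585, 0) (54, 0) (54, 68.0006)]  |A|=1894.1307
4. ⊥bis P5·P2 via (24.36,45.285): [(35.0313, 57.931) (15.0202, 34.2169) (38.1585, 0) (54, 0) (54, 68.0006)]  |A|=1720.5081
5. ⊥bis P5·P3 via (25.775,62.51): [(35.0313, 57.931) (15.0202, 34.2169) (38.1585, 0) (54, 0) (54, 68.0006)]  |A|=1720.5081
6. ⊥bis P5·P4 via (25.615,41.045): [(36.7575, 58.8473) (18.3029, 29.3625) (38.1585, 0) (54, 0) (54, 68.0006)]  |A|=1616.021
7. canonical 5-gon: [(36.7575, 58.8473) (18.3029, 29.3625) (38.1585, 0) (54, 0) (54, 68.0006)]
8. shoelace: 1616.021

Area of P5's cell: 1616.0210 (5 vertices)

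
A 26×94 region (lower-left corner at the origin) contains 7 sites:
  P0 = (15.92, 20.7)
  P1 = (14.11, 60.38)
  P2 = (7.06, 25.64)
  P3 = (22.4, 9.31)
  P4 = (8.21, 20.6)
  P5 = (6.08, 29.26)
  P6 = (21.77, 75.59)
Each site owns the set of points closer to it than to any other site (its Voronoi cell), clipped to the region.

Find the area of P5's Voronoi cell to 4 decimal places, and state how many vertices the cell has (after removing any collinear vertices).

1. box [0,26]×[0,94]: [(0, 0) (26, 0) (26, 94) (0, 94)]
2. ⊥bis P5·P0 via (11,24.98): [(0, 12.3351) (26, 42.223) (26, 94) (0, 94)]  |A|=1734.7443
3. ⊥bis P5·P1 via (10.095,44.82): [(0, 47.4248) (0, 12.3351) (24.9293, 40.9922)]  |A|=437.3818
4. ⊥bis P5·P2 via (6.57,27.45): [(0, 47.4248) (0, 25.6714) (15.1753, 29.7796) (24.9293, 40.9922)]  |A|=336.1913
5. ⊥bis P5·P3 via (14.24,19.285): [(0, 47.4248) (0, 25.6714) (15.1753, 29.7796) (24.9293, 40.9922)]  |A|=336.1913
6. ⊥bis P5·P4 via (7.145,24.93): [(0, 47.4248) (0, 25.6714) (15.1753, 29.7796) (24.9293, 40.9922)]  |A|=336.1913
7. ⊥bis P5·P6 via (13.925,52.425): [(0, 47.4248) (0, 25.6714) (15.1753, 29.7796) (24.9293, 40.9922)]  |A|=336.1913
8. canonical 4-gon: [(0, 47.4248) (0, 25.6714) (15.1753, 29.7796) (24.9293, 40.9922)]
9. shoelace: 336.1913

Area of P5's cell: 336.1913 (4 vertices)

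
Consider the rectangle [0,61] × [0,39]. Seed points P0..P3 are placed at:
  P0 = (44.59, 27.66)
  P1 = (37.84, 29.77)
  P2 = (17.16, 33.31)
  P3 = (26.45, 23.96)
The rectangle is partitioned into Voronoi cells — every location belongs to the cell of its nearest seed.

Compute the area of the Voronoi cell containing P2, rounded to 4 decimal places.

1. box [0,61]×[0,39]: [(0, 0) (61, 0) (61, 39) (0, 39)]
2. ⊥bis P2·P0 via (30.875,30.485): [(0, 0) (24.5957, 0) (32.6289, 39) (0, 39)]  |A|=1115.8806
3. ⊥bis P2·P1 via (27.5,31.54): [(0, 0) (22.101, 0) (28.777, 39) (0, 39)]  |A|=992.1208
4. ⊥bis P2·P3 via (21.805,28.635): [(0, 6.9699) (28.0679, 34.8577) (28.777, 39) (0, 39)]  |A|=509.1099
5. canonical 4-gon: [(0, 6.9699) (28.0679, 34.8577) (28.777, 39) (0, 39)]
6. shoelace: 509.1099

Area of P2's cell: 509.1099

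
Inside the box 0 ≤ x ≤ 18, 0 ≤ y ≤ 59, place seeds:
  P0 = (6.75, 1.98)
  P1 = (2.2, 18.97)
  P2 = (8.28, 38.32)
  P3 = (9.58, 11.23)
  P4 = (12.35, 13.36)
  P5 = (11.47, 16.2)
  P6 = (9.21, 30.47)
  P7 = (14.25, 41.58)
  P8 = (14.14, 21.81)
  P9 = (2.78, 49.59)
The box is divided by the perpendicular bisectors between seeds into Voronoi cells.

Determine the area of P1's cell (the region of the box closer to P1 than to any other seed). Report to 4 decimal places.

1. box [0,18]×[0,59]: [(0, 0) (18, 0) (18, 59) (0, 59)]
2. ⊥bis P1·P0 via (4.475,10.475): [(0, 9.2766) (18, 14.0971) (18, 59) (0, 59)]  |A|=851.6373
3. ⊥bis P1·P2 via (5.24,28.645): [(0, 30.2915) (0, 9.2766) (18, 14.0971) (18, 24.6357)]  |A|=283.9815
4. ⊥bis P1·P3 via (5.89,15.1): [(16.4136, 25.1341) (0, 30.2915) (0, 9.484)]  |A|=170.7631
5. ⊥bis P1·P4 via (7.275,16.165): [(7.5737, 16.7053) (12.851, 26.2535) (0, 30.2915) (0, 9.484)]  |A|=150.8013
6. ⊥bis P1·P5 via (6.835,17.585): [(6.1731, 15.3699) (9.7193, 27.2375) (0, 30.2915) (0, 9.484)]  |A|=127.3109
7. ⊥bis P1·P6 via (5.705,24.72): [(6.1731, 15.3699) (8.4644, 23.038) (0, 28.1976) (0, 9.484)]  |A|=96.1244
8. ⊥bis P1·P7 via (8.225,30.275): [(6.1731, 15.3699) (8.4644, 23.038) (0, 28.1976) (0, 9.484)]  |A|=96.1244
9. ⊥bis P1·P8 via (8.17,20.39): [(6.1731, 15.3699) (7.9498, 21.3158) (7.3834, 23.6969) (0, 28.1976) (0, 9.484)]  |A|=95.024
10. ⊥bis P1·P9 via (2.49,34.28): [(6.1731, 15.3699) (7.9498, 21.3158) (7.3834, 23.6969) (0, 28.1976) (0, 9.484)]  |A|=95.024
11. canonical 5-gon: [(6.1731, 15.3699) (7.9498, 21.3158) (7.3834, 23.6969) (0, 28.1976) (0, 9.484)]
12. shoelace: 95.024

Area of P1's cell: 95.0240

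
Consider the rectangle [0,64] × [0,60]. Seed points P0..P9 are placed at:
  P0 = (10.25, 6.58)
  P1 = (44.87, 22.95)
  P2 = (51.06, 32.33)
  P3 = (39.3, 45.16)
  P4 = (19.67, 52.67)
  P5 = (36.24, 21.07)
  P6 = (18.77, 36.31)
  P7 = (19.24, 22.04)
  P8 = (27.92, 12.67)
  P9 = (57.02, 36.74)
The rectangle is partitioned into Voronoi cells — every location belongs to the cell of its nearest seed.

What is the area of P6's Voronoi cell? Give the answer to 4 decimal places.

Area of P6's cell: 469.0736

1. box [0,64]×[0,60]: [(0, 0) (64, 0) (64, 60) (0, 60)]
2. ⊥bis P6·P0 via (14.51,21.445): [(0, 25.6033) (64, 7.2622) (64, 60) (0, 60)]  |A|=2788.3053
3. ⊥bis P6·P1 via (31.82,29.63): [(0, 25.6033) (25.9518, 18.166) (47.3657, 60) (0, 60)]  |A|=1437.0778
4. ⊥bis P6·P2 via (34.915,34.32): [(0, 25.6033) (25.9518, 18.166) (35.1352, 36.1066) (38.0803, 60) (0, 60)]  |A|=1326.1472
5. ⊥bis P6·P3 via (29.035,40.735): [(0, 25.6033) (25.9518, 18.166) (32.9068, 31.7532) (20.7303, 60) (0, 60)]  |A|=1060.8957
6. ⊥bis P6·P4 via (19.22,44.49): [(0, 45.5473) (0, 25.6033) (25.9518, 18.166) (32.9068, 31.7532) (27.6154, 44.0282)]  |A|=695.7869
7. ⊥bis P6·P5 via (27.505,28.69): [(0, 45.5473) (0, 25.6033) (19.8499, 19.9147) (32.0041, 33.8474) (27.6154, 44.0282)]  |A|=629.2358
8. ⊥bis P6·P7 via (19.005,29.175): [(0, 45.5473) (0, 28.549) (28.1921, 29.4776) (32.0041, 33.8474) (27.6154, 44.0282)]  |A|=469.0736
9. ⊥bis P6·P8 via (23.345,24.49): [(0, 45.5473) (0, 28.549) (28.1921, 29.4776) (32.0041, 33.8474) (27.6154, 44.0282)]  |A|=469.0736
10. ⊥bis P6·P9 via (37.895,36.525): [(0, 45.5473) (0, 28.549) (28.1921, 29.4776) (32.0041, 33.8474) (27.6154, 44.0282)]  |A|=469.0736
11. canonical 5-gon: [(0, 45.5473) (0, 28.549) (28.1921, 29.4776) (32.0041, 33.8474) (27.6154, 44.0282)]
12. shoelace: 469.0736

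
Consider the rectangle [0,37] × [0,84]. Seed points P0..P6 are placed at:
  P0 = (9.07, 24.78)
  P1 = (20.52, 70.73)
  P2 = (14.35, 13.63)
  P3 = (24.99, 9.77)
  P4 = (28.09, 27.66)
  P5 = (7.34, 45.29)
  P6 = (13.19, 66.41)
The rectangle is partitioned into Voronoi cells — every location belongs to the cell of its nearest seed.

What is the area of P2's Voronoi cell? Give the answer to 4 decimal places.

Area of P2's cell: 349.8922

1. box [0,37]×[0,84]: [(0, 0) (37, 0) (37, 84) (0, 84)]
2. ⊥bis P2·P0 via (11.71,19.205): [(0, 13.6598) (0, 0) (37, 0) (37, 31.1809)]  |A|=829.5531
3. ⊥bis P2·P1 via (17.435,42.18): [(0, 13.6598) (0, 0) (37, 0) (37, 31.1809)]  |A|=829.5531
4. ⊥bis P2·P3 via (19.67,11.7): [(24.6086, 25.313) (0, 13.6598) (0, 0) (15.4255, 0)]  |A|=363.3065
5. ⊥bis P2·P4 via (21.22,20.645): [(22.4707, 19.4201) (19.1115, 22.7099) (0, 13.6598) (0, 0) (15.4255, 0)]  |A|=349.8922
6. ⊥bis P2·P5 via (10.845,29.46): [(22.4707, 19.4201) (19.1115, 22.7099) (0, 13.6598) (0, 0) (15.4255, 0)]  |A|=349.8922
7. ⊥bis P2·P6 via (13.77,40.02): [(22.4707, 19.4201) (19.1115, 22.7099) (0, 13.6598) (0, 0) (15.4255, 0)]  |A|=349.8922
8. canonical 5-gon: [(22.4707, 19.4201) (19.1115, 22.7099) (0, 13.6598) (0, 0) (15.4255, 0)]
9. shoelace: 349.8922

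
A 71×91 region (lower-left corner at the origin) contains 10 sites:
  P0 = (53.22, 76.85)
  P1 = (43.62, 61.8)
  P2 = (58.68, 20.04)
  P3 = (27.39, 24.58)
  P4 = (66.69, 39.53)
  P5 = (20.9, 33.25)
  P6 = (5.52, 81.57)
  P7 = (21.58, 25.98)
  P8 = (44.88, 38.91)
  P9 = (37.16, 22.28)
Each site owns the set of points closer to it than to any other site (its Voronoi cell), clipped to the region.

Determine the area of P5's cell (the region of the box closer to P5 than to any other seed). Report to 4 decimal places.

1. box [0,71]×[0,91]: [(0, 0) (71, 0) (71, 91) (0, 91)]
2. ⊥bis P5·P0 via (37.06,55.05): [(0, 82.522) (0, 0) (71, 0) (71, 29.8908)]  |A|=3990.6547
3. ⊥bis P5·P1 via (32.26,47.525): [(0, 73.1974) (0, 0) (71, 0) (71, 16.6958)]  |A|=3191.2099
4. ⊥bis P5·P2 via (39.79,26.645): [(43.8624, 38.2919) (0, 73.1974) (0, 0) (30.4734, 0)]  |A|=2188.7485
5. ⊥bis P5·P3 via (24.145,28.915): [(40.3769, 41.0656) (0, 73.1974) (0, 10.8411)]  |A|=1258.8794
6. ⊥bis P5·P4 via (43.795,36.39): [(40.3769, 41.0656) (0, 73.1974) (0, 10.8411)]  |A|=1258.8794
7. ⊥bis P5·P6 via (13.21,57.41): [(40.3769, 41.0656) (17.9447, 58.917) (0, 53.2053) (0, 10.8411)]  |A|=1079.5032
8. ⊥bis P5·P7 via (21.24,29.615): [(25.6285, 30.0255) (40.3769, 41.0656) (17.9447, 58.917) (0, 53.2053) (0, 27.6283)]  |A|=864.3872
9. ⊥bis P5·P8 via (32.89,36.08): [(25.6285, 30.0255) (33.0141, 35.5541) (29.7096, 49.5546) (17.9447, 58.917) (0, 53.2053) (0, 27.6283)]  |A|=803.739
10. ⊥bis P5·P9 via (29.03,27.765): [(25.6285, 30.0255) (33.0141, 35.5541) (29.7096, 49.5546) (17.9447, 58.917) (0, 53.2053) (0, 27.6283)]  |A|=803.739
11. canonical 6-gon: [(25.6285, 30.0255) (33.0141, 35.5541) (29.7096, 49.5546) (17.9447, 58.917) (0, 53.2053) (0, 27.6283)]
12. shoelace: 803.739

Area of P5's cell: 803.7390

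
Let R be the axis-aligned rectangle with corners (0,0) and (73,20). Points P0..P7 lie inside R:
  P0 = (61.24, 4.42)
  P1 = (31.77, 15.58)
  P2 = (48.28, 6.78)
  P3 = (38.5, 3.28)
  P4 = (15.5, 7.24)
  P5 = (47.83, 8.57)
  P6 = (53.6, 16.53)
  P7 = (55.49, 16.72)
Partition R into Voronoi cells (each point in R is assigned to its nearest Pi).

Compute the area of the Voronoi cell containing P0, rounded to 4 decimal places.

1. box [0,73]×[0,20]: [(0, 0) (73, 0) (73, 20) (0, 20)]
2. ⊥bis P0·P1 via (46.505,10): [(42.7181, 0) (73, 0) (73, 20) (50.2919, 20)]  |A|=529.9
3. ⊥bis P0·P2 via (54.76,5.6): [(53.7402, 0) (73, 0) (73, 20) (57.3822, 20)]  |A|=348.7753
4. ⊥bis P0·P3 via (49.87,3.85): [(53.7402, 0) (73, 0) (73, 20) (57.3822, 20)]  |A|=348.7753
5. ⊥bis P0·P4 via (38.37,5.83): [(53.7402, 0) (73, 0) (73, 20) (57.3822, 20)]  |A|=348.7753
6. ⊥bis P0·P5 via (54.535,6.495): [(55.4777, 9.541) (53.7402, 0) (73, 0) (73, 20) (58.7144, 20)]  |A|=341.8087
7. ⊥bis P0·P6 via (57.42,10.475): [(55.4177, 9.2118) (53.7402, 0) (73, 0) (73, 20) (72.5179, 20)]  |A|=267.132
8. ⊥bis P0·P7 via (58.365,10.57): [(55.4138, 9.1904) (53.7402, 0) (73, 0) (73, 17.4116)]  |A|=241.6038
9. canonical 4-gon: [(55.4138, 9.1904) (53.7402, 0) (73, 0) (73, 17.4116)]
10. shoelace: 241.6038

Area of P0's cell: 241.6038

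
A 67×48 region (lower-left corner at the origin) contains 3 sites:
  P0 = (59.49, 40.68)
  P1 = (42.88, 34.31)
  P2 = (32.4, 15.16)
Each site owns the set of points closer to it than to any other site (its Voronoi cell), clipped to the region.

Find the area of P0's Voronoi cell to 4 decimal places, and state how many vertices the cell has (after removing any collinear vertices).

Area of P0's cell: 485.3389 (4 vertices)

1. box [0,67]×[0,48]: [(0, 0) (67, 0) (67, 48) (0, 48)]
2. ⊥bis P0·P1 via (51.185,37.495): [(65.5645, 0) (67, 0) (67, 48) (47.1563, 48)]  |A|=510.7015
3. ⊥bis P0·P2 via (45.945,27.92): [(60.9762, 11.9641) (67, 5.5697) (67, 48) (47.1563, 48)]  |A|=485.3389
4. canonical 4-gon: [(60.9762, 11.9641) (67, 5.5697) (67, 48) (47.1563, 48)]
5. shoelace: 485.3389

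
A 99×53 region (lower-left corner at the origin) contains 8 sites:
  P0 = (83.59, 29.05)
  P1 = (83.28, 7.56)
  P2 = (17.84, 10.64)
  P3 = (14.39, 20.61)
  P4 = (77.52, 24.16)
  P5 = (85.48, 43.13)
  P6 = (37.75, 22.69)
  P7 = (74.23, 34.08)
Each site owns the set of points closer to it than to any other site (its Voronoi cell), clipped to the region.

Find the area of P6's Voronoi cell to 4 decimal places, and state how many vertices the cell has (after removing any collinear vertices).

Area of P6's cell: 1459.6571 (7 vertices)

1. box [0,99]×[0,53]: [(0, 0) (99, 0) (99, 53) (0, 53)]
2. ⊥bis P6·P0 via (60.67,25.87): [(0, 0) (64.2593, 0) (56.9059, 53) (0, 53)]  |A|=3210.8774
3. ⊥bis P6·P1 via (60.515,15.125): [(0, 0) (55.4888, 0) (61.676, 18.6189) (56.9059, 53) (0, 53)]  |A|=3129.2293
4. ⊥bis P6·P2 via (27.795,16.665): [(37.881, 0) (55.4888, 0) (61.676, 18.6189) (56.9059, 53) (5.8042, 53)]  |A|=1971.5701
5. ⊥bis P6·P3 via (26.07,21.65): [(26.2929, 19.1469) (37.881, 0) (55.4888, 0) (61.676, 18.6189) (56.9059, 53) (23.2786, 53)]  |A|=1675.7898
6. ⊥bis P6·P4 via (57.635,23.425): [(26.2929, 19.1469) (37.881, 0) (55.4888, 0) (58.1994, 8.1566) (56.5418, 53) (23.2786, 53)]  |A|=1582.9076
7. ⊥bis P6·P5 via (61.615,32.91): [(26.2929, 19.1469) (37.881, 0) (55.4888, 0) (58.1994, 8.1566) (56.8753, 43.9778) (53.0116, 53) (23.2786, 53)]  |A|=1566.9823
8. ⊥bis P6·P7 via (55.99,28.385): [(26.2929, 19.1469) (37.881, 0) (55.4888, 0) (58.1994, 8.1566) (57.6479, 23.0749) (48.3046, 53) (23.2786, 53)]  |A|=1459.6571
9. canonical 7-gon: [(26.2929, 19.1469) (37.881, 0) (55.4888, 0) (58.1994, 8.1566) (57.6479, 23.0749) (48.3046, 53) (23.2786, 53)]
10. shoelace: 1459.6571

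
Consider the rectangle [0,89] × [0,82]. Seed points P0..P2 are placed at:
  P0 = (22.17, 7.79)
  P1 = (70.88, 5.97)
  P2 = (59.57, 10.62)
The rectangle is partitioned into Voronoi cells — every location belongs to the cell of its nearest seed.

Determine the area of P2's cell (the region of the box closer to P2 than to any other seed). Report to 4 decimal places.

1. box [0,89]×[0,82]: [(0, 0) (89, 0) (89, 82) (0, 82)]
2. ⊥bis P2·P0 via (40.87,9.205): [(41.5665, 0) (89, 0) (89, 82) (35.3617, 82)]  |A|=4143.942
3. ⊥bis P2·P1 via (65.225,8.295): [(41.5665, 0) (61.8146, 0) (89, 66.1219) (89, 82) (35.3617, 82)]  |A|=3245.166
4. canonical 5-gon: [(41.5665, 0) (61.8146, 0) (89, 66.1219) (89, 82) (35.3617, 82)]
5. shoelace: 3245.166

Area of P2's cell: 3245.1660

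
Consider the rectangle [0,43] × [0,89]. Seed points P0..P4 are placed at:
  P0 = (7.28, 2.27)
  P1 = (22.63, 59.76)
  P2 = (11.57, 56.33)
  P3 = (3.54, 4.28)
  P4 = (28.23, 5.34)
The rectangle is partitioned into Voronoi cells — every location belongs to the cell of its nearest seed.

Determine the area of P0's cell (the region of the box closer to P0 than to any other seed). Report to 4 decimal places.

Area of P0's cell: 157.1657

1. box [0,43]×[0,89]: [(0, 0) (43, 0) (43, 89) (0, 89)]
2. ⊥bis P0·P1 via (14.955,31.015): [(0, 35.008) (0, 0) (43, 0) (43, 23.5269)]  |A|=1258.501
3. ⊥bis P0·P2 via (9.425,29.3): [(26.4332, 27.9503) (0, 30.0479) (0, 0) (43, 0) (43, 23.5269)]  |A|=1192.9455
4. ⊥bis P0·P3 via (5.41,3.275): [(26.4332, 27.9503) (18.9888, 28.5411) (3.6499, 0) (43, 0) (43, 23.5269)]  |A|=855.5721
5. ⊥bis P0·P4 via (17.755,3.805): [(15.1711, 21.4375) (3.6499, 0) (18.3126, 0)]  |A|=157.1657
6. canonical 3-gon: [(15.1711, 21.4375) (3.6499, 0) (18.3126, 0)]
7. shoelace: 157.1657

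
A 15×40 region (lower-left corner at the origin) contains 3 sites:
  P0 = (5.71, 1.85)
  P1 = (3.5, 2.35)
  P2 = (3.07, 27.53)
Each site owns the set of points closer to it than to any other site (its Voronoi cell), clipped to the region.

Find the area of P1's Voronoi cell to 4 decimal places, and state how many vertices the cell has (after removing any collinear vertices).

Area of P1's cell: 87.0107 (4 vertices)

1. box [0,15]×[0,40]: [(0, 0) (15, 0) (15, 40) (0, 40)]
2. ⊥bis P1·P0 via (4.605,2.1): [(0, 0) (4.1299, 0) (13.1797, 40) (0, 40)]  |A|=346.191
3. ⊥bis P1·P2 via (3.285,14.94): [(0, 14.8839) (0, 0) (4.1299, 0) (7.5264, 15.0124)]  |A|=87.0107
4. canonical 4-gon: [(0, 14.8839) (0, 0) (4.1299, 0) (7.5264, 15.0124)]
5. shoelace: 87.0107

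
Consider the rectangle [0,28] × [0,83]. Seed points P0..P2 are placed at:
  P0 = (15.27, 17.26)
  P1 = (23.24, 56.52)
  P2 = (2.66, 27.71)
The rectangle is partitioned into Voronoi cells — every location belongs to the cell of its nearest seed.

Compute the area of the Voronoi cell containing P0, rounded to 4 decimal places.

Area of P0's cell: 761.7806

1. box [0,28]×[0,83]: [(0, 0) (28, 0) (28, 83) (0, 83)]
2. ⊥bis P0·P1 via (19.255,36.89): [(0, 40.7989) (0, 0) (28, 0) (28, 35.1147)]  |A|=1062.7902
3. ⊥bis P0·P2 via (8.965,22.485): [(20.6653, 36.6037) (0, 11.6669) (0, 0) (28, 0) (28, 35.1147)]  |A|=761.7806
4. canonical 5-gon: [(20.6653, 36.6037) (0, 11.6669) (0, 0) (28, 0) (28, 35.1147)]
5. shoelace: 761.7806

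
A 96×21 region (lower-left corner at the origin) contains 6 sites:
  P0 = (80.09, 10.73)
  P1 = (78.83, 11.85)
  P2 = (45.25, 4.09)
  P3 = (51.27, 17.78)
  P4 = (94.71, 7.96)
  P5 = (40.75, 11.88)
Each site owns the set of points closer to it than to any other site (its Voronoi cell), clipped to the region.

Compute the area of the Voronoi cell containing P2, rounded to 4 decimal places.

1. box [0,96]×[0,21]: [(0, 0) (96, 0) (96, 21) (0, 21)]
2. ⊥bis P2·P0 via (62.67,7.41): [(0, 0) (64.0822, 0) (60.0799, 21) (0, 21)]  |A|=1303.7029
3. ⊥bis P2·P1 via (62.04,7.97): [(0, 0) (63.8818, 0) (59.0289, 21) (0, 21)]  |A|=1290.5622
4. ⊥bis P2·P3 via (48.26,10.935): [(0, 0) (63.8818, 0) (62.836, 4.5254) (25.3713, 21) (0, 21)]  |A|=1013.3144
5. ⊥bis P2·P4 via (69.98,6.025): [(0, 0) (63.8818, 0) (62.836, 4.5254) (25.3713, 21) (0, 21)]  |A|=1013.3144
6. ⊥bis P2·P5 via (43,7.985): [(29.1771, 0) (63.8818, 0) (62.836, 4.5254) (48.173, 10.9733)]  |A|=220.2182
7. canonical 4-gon: [(29.1771, 0) (63.8818, 0) (62.836, 4.5254) (48.173, 10.9733)]
8. shoelace: 220.2182

Area of P2's cell: 220.2182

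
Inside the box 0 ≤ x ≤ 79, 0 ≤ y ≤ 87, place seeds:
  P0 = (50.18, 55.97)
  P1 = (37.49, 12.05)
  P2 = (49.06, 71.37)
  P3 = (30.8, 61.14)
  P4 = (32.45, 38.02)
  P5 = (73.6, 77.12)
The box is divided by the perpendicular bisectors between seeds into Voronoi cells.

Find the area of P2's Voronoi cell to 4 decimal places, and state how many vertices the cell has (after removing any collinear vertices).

1. box [0,79]×[0,87]: [(0, 0) (79, 0) (79, 87) (0, 87)]
2. ⊥bis P2·P0 via (49.62,63.67): [(0, 60.0613) (79, 65.8067) (79, 87) (0, 87)]  |A|=1901.214
3. ⊥bis P2·P1 via (43.275,41.71): [(0, 60.0613) (79, 65.8067) (79, 87) (0, 87)]  |A|=1901.214
4. ⊥bis P2·P3 via (39.93,66.255): [(41.7009, 63.0941) (79, 65.8067) (79, 87) (28.3078, 87)]  |A|=1001.1674
5. ⊥bis P2·P4 via (40.755,54.695): [(41.7009, 63.0941) (79, 65.8067) (79, 87) (28.3078, 87)]  |A|=1001.1674
6. ⊥bis P2·P5 via (61.33,74.245): [(41.7009, 63.0941) (63.5701, 64.6846) (58.3414, 87) (28.3078, 87)]  |A|=607.1592
7. canonical 4-gon: [(41.7009, 63.0941) (63.5701, 64.6846) (58.3414, 87) (28.3078, 87)]
8. shoelace: 607.1592

Area of P2's cell: 607.1592 (4 vertices)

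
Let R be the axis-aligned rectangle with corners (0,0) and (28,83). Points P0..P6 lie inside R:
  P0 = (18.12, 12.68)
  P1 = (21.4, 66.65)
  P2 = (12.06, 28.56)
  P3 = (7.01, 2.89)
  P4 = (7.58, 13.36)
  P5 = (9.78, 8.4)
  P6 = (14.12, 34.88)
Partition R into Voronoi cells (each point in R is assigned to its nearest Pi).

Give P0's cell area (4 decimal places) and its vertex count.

1. box [0,28]×[0,83]: [(0, 0) (28, 0) (28, 83) (0, 83)]
2. ⊥bis P0·P1 via (19.76,39.665): [(0, 40.8659) (0, 0) (28, 0) (28, 39.1642)]  |A|=1120.4217
3. ⊥bis P0·P2 via (15.09,20.62): [(0, 14.8615) (0, 0) (28, 0) (28, 25.5466)]  |A|=565.7132
4. ⊥bis P0·P3 via (12.565,7.785): [(4.7365, 16.669) (19.425, 0) (28, 0) (28, 25.5466)]  |A|=368.6193
5. ⊥bis P0·P4 via (12.85,13.02): [(13.2962, 19.9354) (12.5159, 7.8408) (19.425, 0) (28, 0) (28, 25.5466)]  |A|=318.1307
6. ⊥bis P0·P5 via (13.95,10.54): [(13.2962, 19.9354) (12.8307, 12.721) (19.2669, 0.1794) (19.425, 0) (28, 0) (28, 25.5466)]  |A|=300.4511
7. ⊥bis P0·P6 via (16.12,23.78): [(13.2962, 19.9354) (12.8307, 12.721) (19.2669, 0.1794) (19.425, 0) (28, 0) (28, 25.5466)]  |A|=300.4511
8. canonical 6-gon: [(13.2962, 19.9354) (12.8307, 12.721) (19.2669, 0.1794) (19.425, 0) (28, 0) (28, 25.5466)]
9. shoelace: 300.4511

Area of P0's cell: 300.4511 (6 vertices)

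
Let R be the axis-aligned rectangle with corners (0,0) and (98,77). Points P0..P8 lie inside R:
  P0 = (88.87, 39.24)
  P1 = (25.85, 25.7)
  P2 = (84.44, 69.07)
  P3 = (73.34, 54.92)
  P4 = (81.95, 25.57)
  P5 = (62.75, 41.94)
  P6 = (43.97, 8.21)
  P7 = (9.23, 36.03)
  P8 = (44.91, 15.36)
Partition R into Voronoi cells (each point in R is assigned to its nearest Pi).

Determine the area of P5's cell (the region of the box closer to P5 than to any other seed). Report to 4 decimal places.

1. box [0,98]×[0,77]: [(0, 0) (98, 0) (98, 77) (0, 77)]
2. ⊥bis P5·P0 via (75.81,40.59): [(0, 0) (71.6142, 0) (79.5737, 77) (0, 77)]  |A|=5820.7348
3. ⊥bis P5·P1 via (44.3,33.82): [(59.1845, 0) (71.6142, 0) (79.5737, 77) (25.2961, 77)]  |A|=2568.2323
4. ⊥bis P5·P2 via (73.595,55.505): [(59.1845, 0) (71.6142, 0) (77.065, 52.7308) (46.7089, 77) (25.2961, 77)]  |A|=2169.4316
5. ⊥bis P5·P3 via (68.045,48.43): [(59.1845, 0) (71.6142, 0) (75.9534, 41.9777) (33.0272, 77) (25.2961, 77)]  |A|=1753.1506
6. ⊥bis P5·P4 via (72.35,33.755): [(53.8686, 12.0786) (75.4834, 37.43) (75.9534, 41.9777) (33.0272, 77) (25.2961, 77)]  |A|=1322.6065
7. ⊥bis P5·P6 via (53.36,25.075): [(46.4573, 28.9182) (61.2188, 20.6994) (75.4834, 37.43) (75.9534, 41.9777) (33.0272, 77) (25.2961, 77)]  |A|=1228.7733
8. ⊥bis P5·P7 via (35.99,38.985): [(33.968, 57.2961) (46.4573, 28.9182) (61.2188, 20.6994) (75.4834, 37.43) (75.9534, 41.9777) (33.0272, 77) (31.7922, 77)]  |A|=1164.7746
9. ⊥bis P5·P8 via (53.83,28.65): [(33.968, 57.2961) (43.534, 35.5605) (62.8409, 22.602) (75.4834, 37.43) (75.9534, 41.9777) (33.0272, 77) (31.7922, 77)]  |A|=1098.886
10. canonical 7-gon: [(33.968, 57.2961) (43.534, 35.5605) (62.8409, 22.602) (75.4834, 37.43) (75.9534, 41.9777) (33.0272, 77) (31.7922, 77)]
11. shoelace: 1098.886

Area of P5's cell: 1098.8860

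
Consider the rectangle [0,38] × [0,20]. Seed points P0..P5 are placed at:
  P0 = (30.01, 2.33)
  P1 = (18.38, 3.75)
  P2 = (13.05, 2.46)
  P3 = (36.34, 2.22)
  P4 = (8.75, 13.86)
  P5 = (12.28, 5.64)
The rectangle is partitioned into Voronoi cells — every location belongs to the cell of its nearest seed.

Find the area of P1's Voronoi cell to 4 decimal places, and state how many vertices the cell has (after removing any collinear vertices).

Area of P1's cell: 136.7448 (6 vertices)

1. box [0,38]×[0,20]: [(0, 0) (38, 0) (38, 20) (0, 20)]
2. ⊥bis P1·P0 via (24.195,3.04): [(0, 0) (23.8238, 0) (26.2658, 20) (0, 20)]  |A|=500.896
3. ⊥bis P1·P2 via (15.715,3.105): [(16.4665, 0) (23.8238, 0) (26.2658, 20) (11.626, 20)]  |A|=219.9715
4. ⊥bis P1·P3 via (27.36,2.985): [(16.4665, 0) (23.8238, 0) (26.2658, 20) (11.626, 20)]  |A|=219.9715
5. ⊥bis P1·P4 via (13.565,8.805): [(14.1911, 9.4014) (16.4665, 0) (23.8238, 0) (26.2658, 20) (25.318, 20)]  |A|=147.4131
6. ⊥bis P1·P5 via (15.33,4.695): [(17.8756, 12.9109) (15.3301, 4.6953) (16.4665, 0) (23.8238, 0) (26.2658, 20) (25.318, 20)]  |A|=136.7448
7. canonical 6-gon: [(17.8756, 12.9109) (15.3301, 4.6953) (16.4665, 0) (23.8238, 0) (26.2658, 20) (25.318, 20)]
8. shoelace: 136.7448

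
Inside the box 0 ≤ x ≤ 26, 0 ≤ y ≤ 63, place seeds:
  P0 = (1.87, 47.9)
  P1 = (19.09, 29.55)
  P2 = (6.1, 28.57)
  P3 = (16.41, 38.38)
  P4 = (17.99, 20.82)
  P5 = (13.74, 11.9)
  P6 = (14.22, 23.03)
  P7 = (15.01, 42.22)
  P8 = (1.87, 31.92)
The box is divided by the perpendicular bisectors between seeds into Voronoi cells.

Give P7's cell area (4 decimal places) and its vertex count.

Area of P7's cell: 328.1748 (5 vertices)

1. box [0,26]×[0,63]: [(0, 0) (26, 0) (26, 63) (0, 63)]
2. ⊥bis P7·P0 via (8.44,45.06): [(0, 25.5351) (0, 0) (26, 0) (26, 63) (16.1949, 63)]  |A|=1334.6299
3. ⊥bis P7·P1 via (17.05,35.885): [(2.4403, 31.1804) (26, 38.7671) (26, 63) (16.1949, 63)]  |A|=441.4579
4. ⊥bis P7·P2 via (10.555,35.395): [(5.647, 38.5987) (12.198, 34.3225) (26, 38.7671) (26, 63) (16.1949, 63)]  |A|=410.303
5. ⊥bis P7·P3 via (15.71,40.3): [(5.647, 38.5987) (7.581, 37.3363) (26, 44.0516) (26, 63) (16.1949, 63)]  |A|=330.5774
6. ⊥bis P7·P4 via (16.5,31.52): [(5.647, 38.5987) (7.581, 37.3363) (26, 44.0516) (26, 63) (16.1949, 63)]  |A|=330.5774
7. ⊥bis P7·P5 via (14.375,27.06): [(5.647, 38.5987) (7.581, 37.3363) (26, 44.0516) (26, 63) (16.1949, 63)]  |A|=330.5774
8. ⊥bis P7·P6 via (14.615,32.625): [(5.647, 38.5987) (7.581, 37.3363) (26, 44.0516) (26, 63) (16.1949, 63)]  |A|=330.5774
9. ⊥bis P7·P8 via (8.44,37.07): [(6.2138, 39.91) (8.0867, 37.5207) (26, 44.0516) (26, 63) (16.1949, 63)]  |A|=328.1748
10. canonical 5-gon: [(6.2138, 39.91) (8.0867, 37.5207) (26, 44.0516) (26, 63) (16.1949, 63)]
11. shoelace: 328.1748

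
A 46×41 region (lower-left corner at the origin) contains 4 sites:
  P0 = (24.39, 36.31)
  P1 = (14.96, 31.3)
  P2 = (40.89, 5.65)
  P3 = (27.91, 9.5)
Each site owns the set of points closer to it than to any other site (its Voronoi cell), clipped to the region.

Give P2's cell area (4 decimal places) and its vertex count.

1. box [0,46]×[0,41]: [(0, 0) (46, 0) (46, 41) (0, 41)]
2. ⊥bis P2·P0 via (32.64,20.98): [(0, 3.4144) (0, 0) (46, 0) (46, 28.1698)]  |A|=726.4381
3. ⊥bis P2·P1 via (27.925,18.475): [(27.8564, 18.4057) (9.6495, 0) (46, 0) (46, 28.1698)]  |A|=590.0784
4. ⊥bis P2·P3 via (34.4,7.575): [(39.4656, 24.6533) (32.1532, 0) (46, 0) (46, 28.1698)]  |A|=262.7213
5. canonical 4-gon: [(39.4656, 24.6533) (32.1532, 0) (46, 0) (46, 28.1698)]
6. shoelace: 262.7213

Area of P2's cell: 262.7213 (4 vertices)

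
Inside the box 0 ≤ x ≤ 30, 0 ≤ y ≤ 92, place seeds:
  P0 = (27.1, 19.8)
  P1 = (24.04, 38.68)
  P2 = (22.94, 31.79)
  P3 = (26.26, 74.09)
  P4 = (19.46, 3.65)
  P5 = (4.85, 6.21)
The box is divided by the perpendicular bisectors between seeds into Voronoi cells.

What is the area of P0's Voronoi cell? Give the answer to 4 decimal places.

1. box [0,30]×[0,92]: [(0, 0) (30, 0) (30, 92) (0, 92)]
2. ⊥bis P0·P1 via (25.57,29.24): [(0, 25.0957) (0, 0) (30, 0) (30, 29.958)]  |A|=825.8056
3. ⊥bis P0·P2 via (25.02,25.795): [(0, 17.1142) (0, 0) (30, 0) (30, 27.5228)]  |A|=669.5551
4. ⊥bis P0·P3 via (26.68,46.945): [(0, 17.1142) (0, 0) (30, 0) (30, 27.5228)]  |A|=669.5551
5. ⊥bis P0·P4 via (23.28,11.725): [(6.8581, 19.4936) (30, 8.546) (30, 27.5228)]  |A|=219.58
6. ⊥bis P0·P5 via (15.975,13.005): [(11.1107, 20.9691) (14.1061, 16.0649) (30, 8.546) (30, 27.5228)]  |A|=206.9425
7. canonical 4-gon: [(11.1107, 20.9691) (14.1061, 16.0649) (30, 8.546) (30, 27.5228)]
8. shoelace: 206.9425

Area of P0's cell: 206.9425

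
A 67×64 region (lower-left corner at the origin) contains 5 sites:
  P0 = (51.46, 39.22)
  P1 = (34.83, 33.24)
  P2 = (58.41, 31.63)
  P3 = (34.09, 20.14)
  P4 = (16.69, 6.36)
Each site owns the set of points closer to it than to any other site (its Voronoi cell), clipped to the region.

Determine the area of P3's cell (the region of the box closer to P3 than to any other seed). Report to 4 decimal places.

1. box [0,67]×[0,64]: [(0, 0) (67, 0) (67, 64) (0, 64)]
2. ⊥bis P3·P0 via (42.775,29.68): [(0, 0) (67, 0) (67, 7.6261) (5.0763, 64) (0, 64)]  |A|=2542.5614
3. ⊥bis P3·P1 via (34.46,26.69): [(0, 28.6366) (0, 0) (67, 0) (67, 7.6261) (46.8267, 25.9914)]  |A|=1618.1132
4. ⊥bis P3·P2 via (46.25,25.885): [(46.1825, 26.0278) (0, 28.6366) (0, 0) (58.4794, 0)]  |A|=1422.3004
5. ⊥bis P3·P4 via (25.39,13.25): [(46.1825, 26.0278) (13.8229, 27.8558) (35.8834, 0) (58.4794, 0)]  |A|=724.6003
6. canonical 4-gon: [(46.1825, 26.0278) (13.8229, 27.8558) (35.8834, 0) (58.4794, 0)]
7. shoelace: 724.6003

Area of P3's cell: 724.6003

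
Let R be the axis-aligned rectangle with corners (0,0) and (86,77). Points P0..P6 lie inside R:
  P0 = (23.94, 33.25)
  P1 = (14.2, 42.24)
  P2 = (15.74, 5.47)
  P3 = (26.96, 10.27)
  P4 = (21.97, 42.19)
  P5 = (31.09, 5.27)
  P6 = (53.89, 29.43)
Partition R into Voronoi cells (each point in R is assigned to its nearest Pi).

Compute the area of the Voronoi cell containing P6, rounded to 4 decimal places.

Area of P6's cell: 3096.8017

1. box [0,86]×[0,77]: [(0, 0) (86, 0) (86, 77) (0, 77)]
2. ⊥bis P6·P0 via (38.915,31.34): [(34.9177, 0) (86, 0) (86, 77) (44.7387, 77)]  |A|=3555.2264
3. ⊥bis P6·P1 via (34.045,35.835): [(43.0449, 63.7201) (34.9177, 0) (86, 0) (86, 77) (47.3311, 77)]  |A|=3538.0135
4. ⊥bis P6·P2 via (34.815,17.45): [(43.0449, 63.7201) (36.7503, 14.3685) (45.7744, 0) (86, 0) (86, 77) (47.3311, 77)]  |A|=3460.0164
5. ⊥bis P6·P3 via (40.425,19.85): [(43.0449, 63.7201) (37.9018, 23.3964) (54.5478, 0) (86, 0) (86, 77) (47.3311, 77)]  |A|=3308.3773
6. ⊥bis P6·P4 via (37.93,35.81): [(40.2138, 41.5231) (37.9018, 23.3964) (54.5478, 0) (86, 0) (86, 77) (54.3957, 77)]  |A|=3154.2912
7. ⊥bis P6·P5 via (42.49,17.35): [(40.2138, 41.5231) (37.9018, 23.3964) (41.6186, 18.1723) (60.8749, 0) (86, 0) (86, 77) (54.3957, 77)]  |A|=3096.8017
8. canonical 7-gon: [(40.2138, 41.5231) (37.9018, 23.3964) (41.6186, 18.1723) (60.8749, 0) (86, 0) (86, 77) (54.3957, 77)]
9. shoelace: 3096.8017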